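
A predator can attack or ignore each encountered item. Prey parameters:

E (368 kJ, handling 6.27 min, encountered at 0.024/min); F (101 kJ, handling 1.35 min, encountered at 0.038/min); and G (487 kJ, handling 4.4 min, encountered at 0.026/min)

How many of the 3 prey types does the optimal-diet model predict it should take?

Rank by E/h (kJ/min): G 111, F 74.8, E 58.7. Include each in turn until the next type's E/h falls below the running intake rate.
Rate on top 1: 11.36. F: 74.8 > 11.36 → include.
Rate on top 2: 14.15. E: 58.7 > 14.15 → include.
Optimal diet: G, F, E — 3 of 3 types.

3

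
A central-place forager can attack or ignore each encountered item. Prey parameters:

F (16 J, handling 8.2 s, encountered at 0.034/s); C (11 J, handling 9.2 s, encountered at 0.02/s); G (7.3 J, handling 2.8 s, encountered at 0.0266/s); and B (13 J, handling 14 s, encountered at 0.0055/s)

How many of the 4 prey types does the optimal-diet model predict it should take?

Profitabilities (E/h, J/s): G 2.61, F 1.95, C 1.2, B 0.929. Add prey in this order while the next type's profitability exceeds the intake rate on those already taken.
Rate on top 1: 0.1807. F: 1.95 > 0.1807 → include.
Rate on top 2: 0.5455. C: 1.2 > 0.5455 → include.
Rate on top 3: 0.6233. B: 0.929 > 0.6233 → include.
Optimal diet: G, F, C, B — 4 of 4 types.

4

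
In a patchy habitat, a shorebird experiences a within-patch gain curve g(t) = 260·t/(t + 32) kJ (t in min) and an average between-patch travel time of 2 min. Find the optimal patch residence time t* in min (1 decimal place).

8.0 min

Maximise g(t)/(T+t): set derivative to zero → g'(t)(T+t) = g(t).
g'(t) = 260·32/(t + 32)². Setting 260·32/(t+32)² = 260t/[(t+32)(2+t)] gives 32(2+t) = t(t+32), so t² = 32×2 = 64.
t* = √64 = 8 min.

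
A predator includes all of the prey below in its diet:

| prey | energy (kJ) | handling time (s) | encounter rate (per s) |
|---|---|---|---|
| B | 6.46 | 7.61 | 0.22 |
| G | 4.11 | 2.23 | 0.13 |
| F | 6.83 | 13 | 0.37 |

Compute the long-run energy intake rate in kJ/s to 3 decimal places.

0.577 kJ/s

R = Σλ_iE_i / (1 + Σλ_ih_i)
Numerator: 0.22×6.46 + 0.13×4.11 + 0.37×6.83 = 4.483
Denominator: 1 + 0.22×7.61 + 0.13×2.23 + 0.37×13 = 7.774
R = 4.483/7.774 = 0.5766 kJ/s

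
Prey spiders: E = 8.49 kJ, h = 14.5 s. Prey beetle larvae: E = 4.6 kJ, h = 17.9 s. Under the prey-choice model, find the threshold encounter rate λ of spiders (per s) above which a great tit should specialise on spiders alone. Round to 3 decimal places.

0.054 per s

At the threshold, the rate on spiders alone equals the profitability of beetle larvae: λ·8.49/(1 + λ·14.5) = 4.6/17.9 = 0.257.
Rearranging, λ(8.49 − 0.257×14.5) = 0.257, so λ = 0.257/4.764 = 0.05395 per s.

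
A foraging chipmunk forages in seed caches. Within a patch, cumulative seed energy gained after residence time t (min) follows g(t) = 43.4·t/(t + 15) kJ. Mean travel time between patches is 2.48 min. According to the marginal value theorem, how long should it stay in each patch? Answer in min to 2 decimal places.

6.10 min

Maximise g(t)/(T+t): set derivative to zero → g'(t)(T+t) = g(t).
g'(t) = 43.4·15/(t + 15)². Setting 43.4·15/(t+15)² = 43.4t/[(t+15)(2.48+t)] gives 15(2.48+t) = t(t+15), so t² = 15×2.48 = 37.2.
t* = √37.2 = 6.099 min.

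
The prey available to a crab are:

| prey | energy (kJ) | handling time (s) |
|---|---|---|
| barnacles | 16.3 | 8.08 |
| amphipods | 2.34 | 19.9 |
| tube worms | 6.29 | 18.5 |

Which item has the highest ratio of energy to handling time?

barnacles

Profitability E/h (kJ/s): barnacles = 16.3/8.08 = 2.02, amphipods = 2.34/19.9 = 0.118, tube worms = 6.29/18.5 = 0.34.
Ranked: barnacles > tube worms > amphipods.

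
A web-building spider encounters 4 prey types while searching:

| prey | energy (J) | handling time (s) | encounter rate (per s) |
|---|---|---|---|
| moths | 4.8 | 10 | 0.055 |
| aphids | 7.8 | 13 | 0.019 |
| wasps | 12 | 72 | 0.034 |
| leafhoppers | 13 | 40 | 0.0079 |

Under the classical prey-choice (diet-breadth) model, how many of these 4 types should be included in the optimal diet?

3

Rank by E/h (J/s): aphids 0.6, moths 0.48, leafhoppers 0.325, wasps 0.167. Include each in turn until the next type's E/h falls below the running intake rate.
Rate on top 1: 0.1188. moths: 0.48 > 0.1188 → include.
Rate on top 2: 0.2294. leafhoppers: 0.325 > 0.2294 → include.
Rate on top 3: 0.2437. wasps: 0.167 < 0.2437 → exclude; stop.
Optimal diet: aphids, moths, leafhoppers — 3 of 4 types.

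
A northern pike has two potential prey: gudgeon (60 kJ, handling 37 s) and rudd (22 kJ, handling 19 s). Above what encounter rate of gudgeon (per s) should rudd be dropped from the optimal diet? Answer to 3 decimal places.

At the threshold, the rate on gudgeon alone equals the profitability of rudd: λ·60/(1 + λ·37) = 22/19 = 1.158.
Rearranging, λ(60 − 1.158×37) = 1.158, so λ = 1.158/17.16 = 0.06748 per s.

0.067 per s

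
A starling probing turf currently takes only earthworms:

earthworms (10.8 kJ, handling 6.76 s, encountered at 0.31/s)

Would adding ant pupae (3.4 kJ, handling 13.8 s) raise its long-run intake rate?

No

On earthworms alone, R = ΣλE/(1+Σλh) = 3.348/3.096 = 1.082 kJ/s.
ant pupae: E/h = 3.4/13.8 = 0.2464 kJ/s.
Since 0.2464 < R, time spent handling ant pupae is better spent searching.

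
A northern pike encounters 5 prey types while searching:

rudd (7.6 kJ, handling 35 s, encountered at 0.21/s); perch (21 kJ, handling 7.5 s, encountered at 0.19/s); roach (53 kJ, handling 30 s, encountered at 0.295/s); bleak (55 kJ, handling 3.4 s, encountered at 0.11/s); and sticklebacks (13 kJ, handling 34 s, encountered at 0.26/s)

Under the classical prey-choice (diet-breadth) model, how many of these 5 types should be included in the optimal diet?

Profitabilities (E/h, kJ/s): bleak 16.2, perch 2.8, roach 1.77, sticklebacks 0.382, rudd 0.217. Add prey in this order while the next type's profitability exceeds the intake rate on those already taken.
Rate on top 1: 4.403. perch: 2.8 < 4.403 → exclude; stop.
Optimal diet: bleak — 1 of 5 types.

1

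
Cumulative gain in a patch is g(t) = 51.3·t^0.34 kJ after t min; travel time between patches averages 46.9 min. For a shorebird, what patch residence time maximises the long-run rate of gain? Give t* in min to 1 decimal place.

24.2 min

Maximise g(t)/(T+t): set derivative to zero → g'(t)(T+t) = g(t).
g'(t) = 0.34·51.3·t^-0.66. Setting 0.34·51.3·t^-0.66 = 51.3·t^0.34/(46.9+t) gives 0.34(46.9+t) = t, so 0.66·t = 0.34×46.9.
t* = 0.34×46.9/0.66 = 24.16 min.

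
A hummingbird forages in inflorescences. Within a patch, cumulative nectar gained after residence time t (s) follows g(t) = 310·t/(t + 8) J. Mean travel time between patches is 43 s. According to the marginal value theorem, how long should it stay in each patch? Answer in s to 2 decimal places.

18.55 s

By the marginal value theorem, leave when the instantaneous gain rate g'(t) equals the habitat-wide average g(t)/(T + t).
g'(t) = 310·8/(t + 8)². Setting 310·8/(t+8)² = 310t/[(t+8)(43+t)] gives 8(43+t) = t(t+8), so t² = 8×43 = 344.
t* = √344 = 18.55 s.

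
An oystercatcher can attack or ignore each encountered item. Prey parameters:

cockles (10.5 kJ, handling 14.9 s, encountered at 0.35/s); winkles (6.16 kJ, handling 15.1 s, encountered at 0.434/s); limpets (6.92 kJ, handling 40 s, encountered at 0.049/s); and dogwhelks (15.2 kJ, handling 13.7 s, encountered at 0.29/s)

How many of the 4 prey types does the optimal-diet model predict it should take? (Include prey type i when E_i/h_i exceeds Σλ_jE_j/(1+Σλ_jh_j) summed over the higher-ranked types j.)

Profitabilities (E/h, kJ/s): dogwhelks 1.11, cockles 0.705, winkles 0.408, limpets 0.173. Add prey in this order while the next type's profitability exceeds the intake rate on those already taken.
Rate on top 1: 0.8864. cockles: 0.705 < 0.8864 → exclude; stop.
Optimal diet: dogwhelks — 1 of 4 types.

1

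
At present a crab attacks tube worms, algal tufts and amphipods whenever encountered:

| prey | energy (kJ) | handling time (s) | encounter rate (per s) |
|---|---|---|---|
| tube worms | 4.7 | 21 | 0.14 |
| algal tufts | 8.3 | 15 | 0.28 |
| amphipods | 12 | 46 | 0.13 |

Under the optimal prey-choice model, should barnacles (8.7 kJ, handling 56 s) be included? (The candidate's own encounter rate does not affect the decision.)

Intake rate on the current diet: R = (0.14×4.7 + 0.28×8.3 + 0.13×12) / (1 + 0.14×21 + 0.28×15 + 0.13×46) = 4.542/14.12 = 0.3217 kJ/s.
Profitability of barnacles: 8.7/56 = 0.1554 kJ/s.
0.1554 < 0.3217, so adding barnacles would lower the average — exclude it.

No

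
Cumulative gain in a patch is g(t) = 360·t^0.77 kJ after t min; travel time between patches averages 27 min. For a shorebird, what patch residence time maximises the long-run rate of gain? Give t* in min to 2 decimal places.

90.39 min

By the marginal value theorem, leave when the instantaneous gain rate g'(t) equals the habitat-wide average g(t)/(T + t).
g'(t) = 0.77·360·t^-0.23. Setting 0.77·360·t^-0.23 = 360·t^0.77/(27+t) gives 0.77(27+t) = t, so 0.23·t = 0.77×27.
t* = 0.77×27/0.23 = 90.39 min.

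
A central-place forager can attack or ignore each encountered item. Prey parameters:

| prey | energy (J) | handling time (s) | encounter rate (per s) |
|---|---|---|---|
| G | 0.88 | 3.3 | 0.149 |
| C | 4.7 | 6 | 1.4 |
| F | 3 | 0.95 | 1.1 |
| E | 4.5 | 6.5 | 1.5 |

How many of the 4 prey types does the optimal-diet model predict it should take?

Profitabilities (E/h, J/s): F 3.16, C 0.783, E 0.692, G 0.267. Add prey in this order while the next type's profitability exceeds the intake rate on those already taken.
Rate on top 1: 1.614. C: 0.783 < 1.614 → exclude; stop.
Optimal diet: F — 1 of 4 types.

1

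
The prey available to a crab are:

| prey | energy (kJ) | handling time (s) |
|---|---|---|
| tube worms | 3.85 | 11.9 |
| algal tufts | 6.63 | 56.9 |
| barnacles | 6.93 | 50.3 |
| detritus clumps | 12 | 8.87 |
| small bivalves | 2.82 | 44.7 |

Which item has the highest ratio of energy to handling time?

Profitability E/h (kJ/s): tube worms = 3.85/11.9 = 0.324, algal tufts = 6.63/56.9 = 0.117, barnacles = 6.93/50.3 = 0.138, detritus clumps = 12/8.87 = 1.35, small bivalves = 2.82/44.7 = 0.0631.
Ranked: detritus clumps > tube worms > barnacles > algal tufts > small bivalves.

detritus clumps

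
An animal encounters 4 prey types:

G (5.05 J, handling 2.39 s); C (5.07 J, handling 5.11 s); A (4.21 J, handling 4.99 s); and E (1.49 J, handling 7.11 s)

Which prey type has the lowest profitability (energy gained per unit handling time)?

Profitability E/h (J/s): G = 5.05/2.39 = 2.11, C = 5.07/5.11 = 0.992, A = 4.21/4.99 = 0.844, E = 1.49/7.11 = 0.21.
Ranked: G > C > A > E.

E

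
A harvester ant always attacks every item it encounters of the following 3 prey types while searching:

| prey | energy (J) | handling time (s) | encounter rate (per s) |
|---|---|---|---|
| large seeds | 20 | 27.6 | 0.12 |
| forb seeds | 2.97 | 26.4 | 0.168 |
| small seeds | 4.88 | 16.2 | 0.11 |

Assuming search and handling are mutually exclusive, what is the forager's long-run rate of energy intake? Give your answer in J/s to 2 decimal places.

R = (0.12×20 + 0.168×2.97 + 0.11×4.88) / (1 + 0.12×27.6 + 0.168×26.4 + 0.11×16.2) = 3.436/10.53 = 0.3263 J/s.

0.33 J/s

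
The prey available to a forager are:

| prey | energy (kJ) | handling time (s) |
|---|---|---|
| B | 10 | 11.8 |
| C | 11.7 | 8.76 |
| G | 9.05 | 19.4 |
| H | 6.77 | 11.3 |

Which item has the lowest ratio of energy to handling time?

G

Profitability E/h (kJ/s): B = 10/11.8 = 0.847, C = 11.7/8.76 = 1.34, G = 9.05/19.4 = 0.466, H = 6.77/11.3 = 0.599.
Ranked: C > B > H > G.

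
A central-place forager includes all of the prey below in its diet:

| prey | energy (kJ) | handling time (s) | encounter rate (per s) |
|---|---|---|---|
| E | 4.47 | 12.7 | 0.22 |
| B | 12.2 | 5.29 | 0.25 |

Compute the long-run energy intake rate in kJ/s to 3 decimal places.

R = (0.22×4.47 + 0.25×12.2) / (1 + 0.22×12.7 + 0.25×5.29) = 4.033/5.117 = 0.7883 kJ/s.

0.788 kJ/s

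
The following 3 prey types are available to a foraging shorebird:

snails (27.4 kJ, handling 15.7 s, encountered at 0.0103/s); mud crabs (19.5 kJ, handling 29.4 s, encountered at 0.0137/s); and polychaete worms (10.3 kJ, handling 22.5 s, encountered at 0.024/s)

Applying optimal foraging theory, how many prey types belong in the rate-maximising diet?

3

Rank by E/h (kJ/s): snails 1.75, mud crabs 0.663, polychaete worms 0.458. Include each in turn until the next type's E/h falls below the running intake rate.
Rate on top 1: 0.2429. mud crabs: 0.663 > 0.2429 → include.
Rate on top 2: 0.3511. polychaete worms: 0.458 > 0.3511 → include.
Optimal diet: snails, mud crabs, polychaete worms — 3 of 3 types.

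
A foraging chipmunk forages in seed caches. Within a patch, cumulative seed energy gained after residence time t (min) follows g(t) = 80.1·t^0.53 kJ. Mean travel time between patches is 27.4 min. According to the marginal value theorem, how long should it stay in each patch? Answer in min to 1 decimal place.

Maximise g(t)/(T+t): set derivative to zero → g'(t)(T+t) = g(t).
g'(t) = 0.53·80.1·t^-0.47. Setting 0.53·80.1·t^-0.47 = 80.1·t^0.53/(27.4+t) gives 0.53(27.4+t) = t, so 0.47·t = 0.53×27.4.
t* = 0.53×27.4/0.47 = 30.9 min.

30.9 min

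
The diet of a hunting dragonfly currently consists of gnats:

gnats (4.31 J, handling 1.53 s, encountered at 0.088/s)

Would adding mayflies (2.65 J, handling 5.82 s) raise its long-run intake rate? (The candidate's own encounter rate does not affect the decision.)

On gnats alone, R = ΣλE/(1+Σλh) = 0.3793/1.135 = 0.3343 J/s.
mayflies: E/h = 2.65/5.82 = 0.4553 J/s.
Since 0.4553 > R, including mayflies increases the long-run rate.

Yes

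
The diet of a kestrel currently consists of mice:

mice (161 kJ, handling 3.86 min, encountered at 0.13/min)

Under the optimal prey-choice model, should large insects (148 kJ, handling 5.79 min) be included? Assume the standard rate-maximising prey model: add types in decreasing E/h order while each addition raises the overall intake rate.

Current rate: (0.13×161)/(1 + 0.13×3.86) = 13.94 kJ/min.
Profitability of large insects: 148/5.79 = 25.56 kJ/min.
Since 25.56 > R, including large insects increases the long-run rate.

Yes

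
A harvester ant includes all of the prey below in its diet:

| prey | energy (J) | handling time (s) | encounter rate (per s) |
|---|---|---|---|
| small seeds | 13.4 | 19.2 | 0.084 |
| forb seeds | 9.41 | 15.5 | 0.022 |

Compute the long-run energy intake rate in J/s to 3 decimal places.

0.451 J/s

R = (0.084×13.4 + 0.022×9.41) / (1 + 0.084×19.2 + 0.022×15.5) = 1.333/2.954 = 0.4512 J/s.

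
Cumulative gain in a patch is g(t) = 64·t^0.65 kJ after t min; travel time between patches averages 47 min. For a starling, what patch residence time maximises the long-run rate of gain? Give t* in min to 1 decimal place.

Maximise g(t)/(T+t): set derivative to zero → g'(t)(T+t) = g(t).
g'(t) = 0.65·64·t^-0.35. Setting 0.65·64·t^-0.35 = 64·t^0.65/(47+t) gives 0.65(47+t) = t, so 0.35·t = 0.65×47.
t* = 0.65×47/0.35 = 87.29 min.

87.3 min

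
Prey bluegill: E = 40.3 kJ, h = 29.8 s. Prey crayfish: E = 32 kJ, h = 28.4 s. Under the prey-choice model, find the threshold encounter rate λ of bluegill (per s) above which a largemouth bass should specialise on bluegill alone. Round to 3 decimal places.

0.168 per s

At the threshold, the rate on bluegill alone equals the profitability of crayfish: λ·40.3/(1 + λ·29.8) = 32/28.4 = 1.127.
Rearranging, λ(40.3 − 1.127×29.8) = 1.127, so λ = 1.127/6.723 = 0.1676 per s.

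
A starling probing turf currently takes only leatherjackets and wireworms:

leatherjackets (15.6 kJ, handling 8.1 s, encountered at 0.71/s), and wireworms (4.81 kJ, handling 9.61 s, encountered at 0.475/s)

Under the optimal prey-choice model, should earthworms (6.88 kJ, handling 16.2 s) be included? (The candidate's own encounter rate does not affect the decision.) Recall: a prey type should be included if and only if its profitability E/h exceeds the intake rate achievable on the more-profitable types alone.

No

Current rate: (0.71×15.6 + 0.475×4.81)/(1 + 0.71×8.1 + 0.475×9.61) = 1.181 kJ/s.
earthworms: E/h = 6.88/16.2 = 0.4247 kJ/s.
0.4247 < 1.181, so adding earthworms would lower the average — exclude it.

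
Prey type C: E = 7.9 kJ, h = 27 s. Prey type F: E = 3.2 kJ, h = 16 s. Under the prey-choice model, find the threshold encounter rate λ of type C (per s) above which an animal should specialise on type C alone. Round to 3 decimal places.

The zero-one rule: include type F iff E₂/h₂ > λE₁/(1+λh₁). Equality gives the switch point.
λE₁h₂ = E₂ + λE₂h₁ ⇒ λ = E₂/(E₁h₂ − E₂h₁) = 3.2/(126.4 − 86.4) = 0.08 per s.

0.080 per s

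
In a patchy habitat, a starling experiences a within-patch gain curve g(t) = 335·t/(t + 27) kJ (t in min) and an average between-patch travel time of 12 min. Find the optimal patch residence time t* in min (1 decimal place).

Maximise g(t)/(T+t): set derivative to zero → g'(t)(T+t) = g(t).
g'(t) = 335·27/(t + 27)². Setting 335·27/(t+27)² = 335t/[(t+27)(12+t)] gives 27(12+t) = t(t+27), so t² = 27×12 = 324.
t* = √324 = 18 min.

18.0 min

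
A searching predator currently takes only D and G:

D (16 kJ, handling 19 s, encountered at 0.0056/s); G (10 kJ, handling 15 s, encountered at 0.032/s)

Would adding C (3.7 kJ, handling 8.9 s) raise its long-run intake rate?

Yes

On D and G alone, R = ΣλE/(1+Σλh) = 0.4096/1.586 = 0.2582 kJ/s.
C: E/h = 3.7/8.9 = 0.4157 kJ/s.
0.4157 > 0.2582, so adding C raises the average — include it.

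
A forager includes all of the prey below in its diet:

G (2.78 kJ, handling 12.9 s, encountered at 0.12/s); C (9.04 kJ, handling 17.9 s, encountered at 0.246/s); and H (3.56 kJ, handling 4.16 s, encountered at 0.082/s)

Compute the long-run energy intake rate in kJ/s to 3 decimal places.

0.391 kJ/s

Energy encountered per unit search time: 0.12×2.78 + 0.246×9.04 + 0.082×3.56 = 2.849 kJ/s.
Handling time per unit search time: 0.12×12.9 + 0.246×17.9 + 0.082×4.16 = 6.293.
Rate = 2.849/(1 + 6.293) = 0.3907 kJ/s.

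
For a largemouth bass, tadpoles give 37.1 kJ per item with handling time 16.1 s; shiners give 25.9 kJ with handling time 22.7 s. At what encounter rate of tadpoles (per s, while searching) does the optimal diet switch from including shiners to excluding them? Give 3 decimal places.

0.061 per s

At the threshold, the rate on tadpoles alone equals the profitability of shiners: λ·37.1/(1 + λ·16.1) = 25.9/22.7 = 1.141.
Rearranging, λ(37.1 − 1.141×16.1) = 1.141, so λ = 1.141/18.73 = 0.06092 per s.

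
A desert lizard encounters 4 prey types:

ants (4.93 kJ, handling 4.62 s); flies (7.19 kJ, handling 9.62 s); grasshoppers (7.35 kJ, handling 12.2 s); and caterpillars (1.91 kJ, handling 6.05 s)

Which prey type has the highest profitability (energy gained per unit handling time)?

Profitability E/h (kJ/s): ants = 4.93/4.62 = 1.07, flies = 7.19/9.62 = 0.747, grasshoppers = 7.35/12.2 = 0.602, caterpillars = 1.91/6.05 = 0.316.
Ranked: ants > flies > grasshoppers > caterpillars.

ants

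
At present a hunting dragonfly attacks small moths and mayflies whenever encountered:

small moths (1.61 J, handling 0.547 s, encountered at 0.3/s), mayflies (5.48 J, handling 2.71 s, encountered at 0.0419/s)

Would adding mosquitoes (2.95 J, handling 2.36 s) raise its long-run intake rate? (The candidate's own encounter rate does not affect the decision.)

Current rate: (0.3×1.61 + 0.0419×5.48)/(1 + 0.3×0.547 + 0.0419×2.71) = 0.5578 J/s.
mosquitoes: E/h = 2.95/2.36 = 1.25 J/s.
1.25 > 0.5578, so adding mosquitoes raises the average — include it.

Yes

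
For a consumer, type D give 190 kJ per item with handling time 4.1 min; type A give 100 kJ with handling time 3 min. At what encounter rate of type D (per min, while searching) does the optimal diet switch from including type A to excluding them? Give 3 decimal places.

The zero-one rule: include type A iff E₂/h₂ > λE₁/(1+λh₁). Equality gives the switch point.
λE₁h₂ = E₂ + λE₂h₁ ⇒ λ = E₂/(E₁h₂ − E₂h₁) = 100/(570 − 410) = 0.625 per min.

0.625 per min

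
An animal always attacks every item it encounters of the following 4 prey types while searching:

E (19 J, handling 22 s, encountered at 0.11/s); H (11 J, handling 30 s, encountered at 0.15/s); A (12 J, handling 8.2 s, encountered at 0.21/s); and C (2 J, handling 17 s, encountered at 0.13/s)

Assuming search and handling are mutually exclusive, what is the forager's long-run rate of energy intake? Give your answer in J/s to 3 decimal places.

0.550 J/s

Energy encountered per unit search time: 0.11×19 + 0.15×11 + 0.21×12 + 0.13×2 = 6.52 J/s.
Handling time per unit search time: 0.11×22 + 0.15×30 + 0.21×8.2 + 0.13×17 = 10.85.
Rate = 6.52/(1 + 10.85) = 0.5501 J/s.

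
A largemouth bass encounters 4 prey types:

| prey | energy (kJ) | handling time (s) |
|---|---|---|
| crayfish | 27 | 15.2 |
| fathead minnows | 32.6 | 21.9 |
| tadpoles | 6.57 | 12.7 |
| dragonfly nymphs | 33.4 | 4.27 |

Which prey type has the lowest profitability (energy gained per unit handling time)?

tadpoles

Profitability E/h (kJ/s): crayfish = 27/15.2 = 1.78, fathead minnows = 32.6/21.9 = 1.49, tadpoles = 6.57/12.7 = 0.517, dragonfly nymphs = 33.4/4.27 = 7.82.
Ranked: dragonfly nymphs > crayfish > fathead minnows > tadpoles.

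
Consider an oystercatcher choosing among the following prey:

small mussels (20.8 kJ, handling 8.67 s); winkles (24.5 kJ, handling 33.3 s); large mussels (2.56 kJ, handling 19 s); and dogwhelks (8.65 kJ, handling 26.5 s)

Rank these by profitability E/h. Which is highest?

small mussels

Profitability E/h (kJ/s): small mussels = 20.8/8.67 = 2.4, winkles = 24.5/33.3 = 0.736, large mussels = 2.56/19 = 0.135, dogwhelks = 8.65/26.5 = 0.326.
Ranked: small mussels > winkles > dogwhelks > large mussels.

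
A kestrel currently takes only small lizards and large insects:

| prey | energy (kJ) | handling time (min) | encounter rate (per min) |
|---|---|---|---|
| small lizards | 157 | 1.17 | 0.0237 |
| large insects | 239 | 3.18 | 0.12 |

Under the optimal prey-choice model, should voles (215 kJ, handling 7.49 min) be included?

Yes

Current rate: (0.0237×157 + 0.12×239)/(1 + 0.0237×1.17 + 0.12×3.18) = 22.99 kJ/min.
Profitability of voles: 215/7.49 = 28.7 kJ/min.
28.7 > 22.99, so adding voles raises the average — include it.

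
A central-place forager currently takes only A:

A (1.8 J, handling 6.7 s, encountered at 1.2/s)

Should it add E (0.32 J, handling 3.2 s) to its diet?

Intake rate on the current diet: R = (1.2×1.8) / (1 + 1.2×6.7) = 2.16/9.04 = 0.2389 J/s.
Profitability of E: 0.32/3.2 = 0.1 J/s.
Since 0.1 < R, time spent handling E is better spent searching.

No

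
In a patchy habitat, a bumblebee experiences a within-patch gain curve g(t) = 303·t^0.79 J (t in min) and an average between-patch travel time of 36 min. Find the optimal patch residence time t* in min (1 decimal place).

135.4 min

Maximise g(t)/(T+t): set derivative to zero → g'(t)(T+t) = g(t).
g'(t) = 0.79·303·t^-0.21. Setting 0.79·303·t^-0.21 = 303·t^0.79/(36+t) gives 0.79(36+t) = t, so 0.21·t = 0.79×36.
t* = 0.79×36/0.21 = 135.4 min.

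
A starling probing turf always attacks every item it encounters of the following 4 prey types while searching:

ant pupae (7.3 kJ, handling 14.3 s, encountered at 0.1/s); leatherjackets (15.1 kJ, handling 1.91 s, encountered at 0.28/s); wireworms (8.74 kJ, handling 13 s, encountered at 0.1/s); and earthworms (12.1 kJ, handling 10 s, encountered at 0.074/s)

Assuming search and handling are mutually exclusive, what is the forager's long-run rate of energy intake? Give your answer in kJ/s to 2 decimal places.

1.34 kJ/s

R = (0.1×7.3 + 0.28×15.1 + 0.1×8.74 + 0.074×12.1) / (1 + 0.1×14.3 + 0.28×1.91 + 0.1×13 + 0.074×10) = 6.727/5.005 = 1.344 kJ/s.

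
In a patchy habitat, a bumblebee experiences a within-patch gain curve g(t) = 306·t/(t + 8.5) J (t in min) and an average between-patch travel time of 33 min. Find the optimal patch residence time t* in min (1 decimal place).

16.7 min

By the marginal value theorem, leave when the instantaneous gain rate g'(t) equals the habitat-wide average g(t)/(T + t).
g'(t) = 306·8.5/(t + 8.5)². Setting 306·8.5/(t+8.5)² = 306t/[(t+8.5)(33+t)] gives 8.5(33+t) = t(t+8.5), so t² = 8.5×33 = 280.5.
t* = √280.5 = 16.75 min.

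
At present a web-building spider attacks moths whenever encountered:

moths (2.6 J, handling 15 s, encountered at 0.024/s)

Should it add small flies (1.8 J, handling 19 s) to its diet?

Current rate: (0.024×2.6)/(1 + 0.024×15) = 0.04588 J/s.
Profitability of small flies: 1.8/19 = 0.09474 J/s.
Since 0.09474 > R, including small flies increases the long-run rate.

Yes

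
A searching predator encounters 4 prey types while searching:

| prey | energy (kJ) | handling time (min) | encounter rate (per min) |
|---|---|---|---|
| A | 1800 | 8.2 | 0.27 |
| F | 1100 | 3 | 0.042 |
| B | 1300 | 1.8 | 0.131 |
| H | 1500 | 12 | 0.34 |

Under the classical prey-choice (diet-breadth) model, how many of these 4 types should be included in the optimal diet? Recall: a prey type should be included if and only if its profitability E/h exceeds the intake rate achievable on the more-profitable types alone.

Profitabilities (E/h, kJ/min): B 722, F 367, A 220, H 125. Add prey in this order while the next type's profitability exceeds the intake rate on those already taken.
Rate on top 1: 137.8. F: 367 > 137.8 → include.
Rate on top 2: 159. A: 220 > 159 → include.
Rate on top 3: 196.5. H: 125 < 196.5 → exclude; stop.
Optimal diet: B, F, A — 3 of 4 types.

3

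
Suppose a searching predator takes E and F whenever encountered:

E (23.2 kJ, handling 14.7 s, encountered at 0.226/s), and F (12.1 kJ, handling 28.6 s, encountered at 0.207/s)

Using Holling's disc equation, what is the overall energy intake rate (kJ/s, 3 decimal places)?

0.756 kJ/s

R = Σλ_iE_i / (1 + Σλ_ih_i)
Numerator: 0.226×23.2 + 0.207×12.1 = 7.748
Denominator: 1 + 0.226×14.7 + 0.207×28.6 = 10.24
R = 7.748/10.24 = 0.7565 kJ/s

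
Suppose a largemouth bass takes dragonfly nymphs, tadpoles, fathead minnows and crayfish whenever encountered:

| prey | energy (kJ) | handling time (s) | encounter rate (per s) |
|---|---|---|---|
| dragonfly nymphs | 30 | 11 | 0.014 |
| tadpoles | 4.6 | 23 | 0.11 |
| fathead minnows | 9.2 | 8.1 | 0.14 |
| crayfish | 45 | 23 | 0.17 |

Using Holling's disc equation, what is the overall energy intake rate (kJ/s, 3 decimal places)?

1.130 kJ/s

R = (0.014×30 + 0.11×4.6 + 0.14×9.2 + 0.17×45) / (1 + 0.014×11 + 0.11×23 + 0.14×8.1 + 0.17×23) = 9.864/8.728 = 1.13 kJ/s.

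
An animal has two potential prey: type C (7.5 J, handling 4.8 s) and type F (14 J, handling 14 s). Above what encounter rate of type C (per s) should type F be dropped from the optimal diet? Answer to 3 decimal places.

Drop type F once their profitability E₂/h₂ falls below the rate achievable on type C alone: E₂/h₂ = λE₁/(1 + λh₁).
Solve for λ: λE₁h₂ = E₂(1 + λh₁) → λ(E₁h₂ − E₂h₁) = E₂ → λ = E₂/(E₁h₂ − E₂h₁).
λ = 14/(7.5×14 − 14×4.8) = 14/37.8 = 0.3704 per s.

0.370 per s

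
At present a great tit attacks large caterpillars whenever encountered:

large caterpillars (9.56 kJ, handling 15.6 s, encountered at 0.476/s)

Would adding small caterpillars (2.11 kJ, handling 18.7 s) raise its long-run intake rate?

Intake rate on the current diet: R = (0.476×9.56) / (1 + 0.476×15.6) = 4.551/8.426 = 0.5401 kJ/s.
small caterpillars: E/h = 2.11/18.7 = 0.1128 kJ/s.
0.1128 < 0.5401, so adding small caterpillars would lower the average — exclude it.

No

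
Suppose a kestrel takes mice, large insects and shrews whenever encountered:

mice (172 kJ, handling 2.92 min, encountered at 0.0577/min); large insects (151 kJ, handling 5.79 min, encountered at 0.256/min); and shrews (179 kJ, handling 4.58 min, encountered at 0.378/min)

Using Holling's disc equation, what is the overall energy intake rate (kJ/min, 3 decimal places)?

26.527 kJ/min

R = (0.0577×172 + 0.256×151 + 0.378×179) / (1 + 0.0577×2.92 + 0.256×5.79 + 0.378×4.58) = 116.2/4.382 = 26.53 kJ/min.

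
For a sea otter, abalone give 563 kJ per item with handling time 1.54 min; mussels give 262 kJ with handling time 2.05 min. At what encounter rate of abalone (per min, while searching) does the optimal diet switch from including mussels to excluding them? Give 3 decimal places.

0.349 per min

The zero-one rule: include mussels iff E₂/h₂ > λE₁/(1+λh₁). Equality gives the switch point.
λE₁h₂ = E₂ + λE₂h₁ ⇒ λ = E₂/(E₁h₂ − E₂h₁) = 262/(1154 − 403.5) = 0.349 per min.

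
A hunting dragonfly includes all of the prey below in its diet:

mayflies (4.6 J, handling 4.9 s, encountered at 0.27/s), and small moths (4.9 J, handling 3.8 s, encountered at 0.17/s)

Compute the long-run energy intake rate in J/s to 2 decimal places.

Energy encountered per unit search time: 0.27×4.6 + 0.17×4.9 = 2.075 J/s.
Handling time per unit search time: 0.27×4.9 + 0.17×3.8 = 1.969.
Rate = 2.075/(1 + 1.969) = 0.6989 J/s.

0.70 J/s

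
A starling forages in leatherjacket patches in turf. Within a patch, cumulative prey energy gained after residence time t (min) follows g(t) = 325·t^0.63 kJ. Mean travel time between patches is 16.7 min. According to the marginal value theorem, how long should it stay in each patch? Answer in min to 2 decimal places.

28.44 min

By the marginal value theorem, leave when the instantaneous gain rate g'(t) equals the habitat-wide average g(t)/(T + t).
g'(t) = 0.63·325·t^-0.37. Setting 0.63·325·t^-0.37 = 325·t^0.63/(16.7+t) gives 0.63(16.7+t) = t, so 0.37·t = 0.63×16.7.
t* = 0.63×16.7/0.37 = 28.44 min.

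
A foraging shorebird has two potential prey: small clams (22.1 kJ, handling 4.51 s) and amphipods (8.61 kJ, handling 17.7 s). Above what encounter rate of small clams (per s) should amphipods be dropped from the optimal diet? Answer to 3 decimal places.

0.024 per s

At the threshold, the rate on small clams alone equals the profitability of amphipods: λ·22.1/(1 + λ·4.51) = 8.61/17.7 = 0.4864.
Rearranging, λ(22.1 − 0.4864×4.51) = 0.4864, so λ = 0.4864/19.91 = 0.02444 per s.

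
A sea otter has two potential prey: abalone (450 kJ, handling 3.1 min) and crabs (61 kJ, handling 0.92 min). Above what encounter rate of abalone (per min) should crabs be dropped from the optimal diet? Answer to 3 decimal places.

The zero-one rule: include crabs iff E₂/h₂ > λE₁/(1+λh₁). Equality gives the switch point.
λE₁h₂ = E₂ + λE₂h₁ ⇒ λ = E₂/(E₁h₂ − E₂h₁) = 61/(414 − 189.1) = 0.2712 per min.

0.271 per min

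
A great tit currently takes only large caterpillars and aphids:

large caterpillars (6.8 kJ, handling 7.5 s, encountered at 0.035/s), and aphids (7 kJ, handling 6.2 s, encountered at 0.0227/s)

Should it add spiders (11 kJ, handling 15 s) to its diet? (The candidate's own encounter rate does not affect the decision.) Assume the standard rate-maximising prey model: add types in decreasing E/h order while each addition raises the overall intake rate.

On large caterpillars and aphids alone, R = ΣλE/(1+Σλh) = 0.3969/1.403 = 0.2828 kJ/s.
spiders: E/h = 11/15 = 0.7333 kJ/s.
0.7333 > 0.2828, so adding spiders raises the average — include it.

Yes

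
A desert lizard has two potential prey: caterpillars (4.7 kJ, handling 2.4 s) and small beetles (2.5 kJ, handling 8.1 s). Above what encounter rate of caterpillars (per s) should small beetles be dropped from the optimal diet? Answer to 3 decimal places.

At the threshold, the rate on caterpillars alone equals the profitability of small beetles: λ·4.7/(1 + λ·2.4) = 2.5/8.1 = 0.3086.
Rearranging, λ(4.7 − 0.3086×2.4) = 0.3086, so λ = 0.3086/3.959 = 0.07795 per s.

0.078 per s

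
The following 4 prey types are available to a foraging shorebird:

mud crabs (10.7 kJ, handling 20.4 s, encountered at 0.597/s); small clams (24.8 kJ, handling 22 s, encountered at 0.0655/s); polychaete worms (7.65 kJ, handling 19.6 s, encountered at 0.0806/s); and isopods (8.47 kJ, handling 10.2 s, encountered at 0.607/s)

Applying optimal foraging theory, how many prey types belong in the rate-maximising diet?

2

Rank by E/h (kJ/s): small clams 1.13, isopods 0.83, mud crabs 0.525, polychaete worms 0.39. Include each in turn until the next type's E/h falls below the running intake rate.
Rate on top 1: 0.6655. isopods: 0.83 > 0.6655 → include.
Rate on top 2: 0.7838. mud crabs: 0.525 < 0.7838 → exclude; stop.
Optimal diet: small clams, isopods — 2 of 4 types.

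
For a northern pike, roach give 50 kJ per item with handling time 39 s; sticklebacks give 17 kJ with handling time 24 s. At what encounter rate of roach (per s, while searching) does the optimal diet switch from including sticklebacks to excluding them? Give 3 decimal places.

0.032 per s

Drop sticklebacks once their profitability E₂/h₂ falls below the rate achievable on roach alone: E₂/h₂ = λE₁/(1 + λh₁).
Solve for λ: λE₁h₂ = E₂(1 + λh₁) → λ(E₁h₂ − E₂h₁) = E₂ → λ = E₂/(E₁h₂ − E₂h₁).
λ = 17/(50×24 − 17×39) = 17/537 = 0.03166 per s.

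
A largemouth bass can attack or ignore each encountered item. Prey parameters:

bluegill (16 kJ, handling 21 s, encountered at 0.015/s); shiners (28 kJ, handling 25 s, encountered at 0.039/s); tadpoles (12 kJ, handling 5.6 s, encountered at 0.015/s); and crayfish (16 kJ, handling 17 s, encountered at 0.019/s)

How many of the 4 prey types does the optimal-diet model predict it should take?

E/h in descending order: tadpoles 2.14, shiners 1.12, crayfish 0.941, bluegill 0.762 kJ/s. The optimal diet is the largest prefix of this list for which every included type satisfies E_i/h_i > R on the types above it.
Rate on top 1: 0.1661. shiners: 1.12 > 0.1661 → include.
Rate on top 2: 0.6178. crayfish: 0.941 > 0.6178 → include.
Rate on top 3: 0.6616. bluegill: 0.762 > 0.6616 → include.
Optimal diet: tadpoles, shiners, crayfish, bluegill — 4 of 4 types.

4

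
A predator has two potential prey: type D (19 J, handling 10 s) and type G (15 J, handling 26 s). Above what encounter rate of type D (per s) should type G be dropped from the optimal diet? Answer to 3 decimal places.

Drop type G once their profitability E₂/h₂ falls below the rate achievable on type D alone: E₂/h₂ = λE₁/(1 + λh₁).
Solve for λ: λE₁h₂ = E₂(1 + λh₁) → λ(E₁h₂ − E₂h₁) = E₂ → λ = E₂/(E₁h₂ − E₂h₁).
λ = 15/(19×26 − 15×10) = 15/344 = 0.0436 per s.

0.044 per s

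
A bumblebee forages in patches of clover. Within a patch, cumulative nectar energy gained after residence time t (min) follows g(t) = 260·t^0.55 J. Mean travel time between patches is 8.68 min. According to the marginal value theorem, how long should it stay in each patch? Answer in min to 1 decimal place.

Maximise g(t)/(T+t): set derivative to zero → g'(t)(T+t) = g(t).
g'(t) = 0.55·260·t^-0.45. Setting 0.55·260·t^-0.45 = 260·t^0.55/(8.68+t) gives 0.55(8.68+t) = t, so 0.45·t = 0.55×8.68.
t* = 0.55×8.68/0.45 = 10.61 min.

10.6 min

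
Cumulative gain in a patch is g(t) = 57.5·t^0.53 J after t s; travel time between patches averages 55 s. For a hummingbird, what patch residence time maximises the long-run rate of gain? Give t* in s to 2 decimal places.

62.02 s

By the marginal value theorem, leave when the instantaneous gain rate g'(t) equals the habitat-wide average g(t)/(T + t).
g'(t) = 0.53·57.5·t^-0.47. Setting 0.53·57.5·t^-0.47 = 57.5·t^0.53/(55+t) gives 0.53(55+t) = t, so 0.47·t = 0.53×55.
t* = 0.53×55/0.47 = 62.02 s.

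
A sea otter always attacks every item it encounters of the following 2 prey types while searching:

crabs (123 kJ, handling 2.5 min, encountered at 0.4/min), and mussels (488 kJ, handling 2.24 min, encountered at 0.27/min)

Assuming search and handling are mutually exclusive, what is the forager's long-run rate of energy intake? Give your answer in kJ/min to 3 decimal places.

R = Σλ_iE_i / (1 + Σλ_ih_i)
Numerator: 0.4×123 + 0.27×488 = 181
Denominator: 1 + 0.4×2.5 + 0.27×2.24 = 2.605
R = 181/2.605 = 69.47 kJ/min

69.472 kJ/min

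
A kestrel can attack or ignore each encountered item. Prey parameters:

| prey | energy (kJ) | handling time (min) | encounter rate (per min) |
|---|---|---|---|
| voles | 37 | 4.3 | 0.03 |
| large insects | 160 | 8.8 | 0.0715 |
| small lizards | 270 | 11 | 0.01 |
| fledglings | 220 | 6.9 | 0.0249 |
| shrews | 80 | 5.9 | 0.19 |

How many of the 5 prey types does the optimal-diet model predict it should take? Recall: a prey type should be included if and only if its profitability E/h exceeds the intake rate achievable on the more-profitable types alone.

4

Profitabilities (E/h, kJ/min): fledglings 31.9, small lizards 24.5, large insects 18.2, shrews 13.6, voles 8.6. Add prey in this order while the next type's profitability exceeds the intake rate on those already taken.
Rate on top 1: 4.675. small lizards: 24.5 > 4.675 → include.
Rate on top 2: 6.38. large insects: 18.2 > 6.38 → include.
Rate on top 3: 10.27. shrews: 13.6 > 10.27 → include.
Rate on top 4: 11.48. voles: 8.6 < 11.48 → exclude; stop.
Optimal diet: fledglings, small lizards, large insects, shrews — 4 of 5 types.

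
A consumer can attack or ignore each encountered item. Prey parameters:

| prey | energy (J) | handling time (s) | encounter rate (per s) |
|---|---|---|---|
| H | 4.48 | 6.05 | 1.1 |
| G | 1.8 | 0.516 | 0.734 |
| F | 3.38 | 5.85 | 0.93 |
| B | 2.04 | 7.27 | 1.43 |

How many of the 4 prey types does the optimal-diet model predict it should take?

1

E/h in descending order: G 3.49, H 0.74, F 0.578, B 0.281 J/s. The optimal diet is the largest prefix of this list for which every included type satisfies E_i/h_i > R on the types above it.
Rate on top 1: 0.9583. H: 0.74 < 0.9583 → exclude; stop.
Optimal diet: G — 1 of 4 types.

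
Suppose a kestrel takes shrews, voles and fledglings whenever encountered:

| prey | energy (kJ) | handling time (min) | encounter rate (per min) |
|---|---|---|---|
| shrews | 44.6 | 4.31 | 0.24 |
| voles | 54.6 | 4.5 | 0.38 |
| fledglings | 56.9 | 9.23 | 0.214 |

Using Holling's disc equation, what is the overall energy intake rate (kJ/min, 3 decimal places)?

7.628 kJ/min

R = Σλ_iE_i / (1 + Σλ_ih_i)
Numerator: 0.24×44.6 + 0.38×54.6 + 0.214×56.9 = 43.63
Denominator: 1 + 0.24×4.31 + 0.38×4.5 + 0.214×9.23 = 5.72
R = 43.63/5.72 = 7.628 kJ/min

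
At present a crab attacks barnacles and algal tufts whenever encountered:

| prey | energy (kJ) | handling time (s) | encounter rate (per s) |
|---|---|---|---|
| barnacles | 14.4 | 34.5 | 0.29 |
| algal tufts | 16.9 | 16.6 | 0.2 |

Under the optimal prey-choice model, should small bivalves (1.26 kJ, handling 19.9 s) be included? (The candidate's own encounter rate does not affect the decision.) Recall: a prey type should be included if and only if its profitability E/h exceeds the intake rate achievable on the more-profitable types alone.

Intake rate on the current diet: R = (0.29×14.4 + 0.2×16.9) / (1 + 0.29×34.5 + 0.2×16.6) = 7.556/14.32 = 0.5275 kJ/s.
small bivalves: E/h = 1.26/19.9 = 0.06332 kJ/s.
0.06332 < 0.5275, so adding small bivalves would lower the average — exclude it.

No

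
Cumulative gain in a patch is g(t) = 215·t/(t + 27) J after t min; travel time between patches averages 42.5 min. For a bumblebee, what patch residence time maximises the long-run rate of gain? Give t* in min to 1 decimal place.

Optimal t* satisfies g'(t*) = g(t*)/(T + t*).
g'(t) = 215·27/(t + 27)². Setting 215·27/(t+27)² = 215t/[(t+27)(42.5+t)] gives 27(42.5+t) = t(t+27), so t² = 27×42.5 = 1148.
t* = √1148 = 33.87 min.

33.9 min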